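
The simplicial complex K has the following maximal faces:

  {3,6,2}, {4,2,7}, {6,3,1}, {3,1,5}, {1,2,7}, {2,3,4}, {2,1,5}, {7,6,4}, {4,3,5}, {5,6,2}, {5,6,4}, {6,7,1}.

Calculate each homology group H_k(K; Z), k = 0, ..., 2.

Order the vertices as 1 < 2 < 3 < 4 < 5 < 6 < 7. Listing each simplex with vertices in this order, K has dimension 2 with simplices:

  0-simplices (7): [1], [2], [3], [4], [5], [6], [7]
  1-simplices (18): [1,2], [1,3], [1,5], [1,6], [1,7], [2,3], [2,4], [2,5], [2,6], [2,7], [3,4], [3,5], [3,6], [4,5], [4,6], [4,7], [5,6], [6,7]
  2-simplices (12): [1,2,5], [1,2,7], [1,3,5], [1,3,6], [1,6,7], [2,3,4], [2,3,6], [2,4,7], [2,5,6], [3,4,5], [4,5,6], [4,6,7]

Hence C_0 ≅ Z^7, C_1 ≅ Z^18, C_2 ≅ Z^12.

The boundary map ∂_1: C_1 → C_0 maps an edge to its endpoints' difference, ∂[p,q] = q − p. For instance
  ∂[4,5] = [5] − [4].
This gives a 7×18 integer matrix of rank 6; reducing to Smith normal form yields diagonal entries (1,1,1,1,1,1).

Boundary ∂_2: C_2 → C_1 maps a triangle to the signed sum of its edges. For instance
  ∂[4,6,7] = [6,7] − [4,7] + [4,6],
  ∂[1,6,7] = [6,7] − [1,7] + [1,6].
The 18×12 boundary matrix has rank 12 and Smith normal form diag(1,1,1,1,1,1,1,1,1,1,1,2).

Now H_k = ker ∂_k / im ∂_{k+1}, so:

  H_0: rank C_0 − rank ∂_1 = 7 − 6 = 1, and the invariant factors of ∂_1 are all 1, so H_0 = Z.
  H_1: rank ker ∂_1 − rank ∂_2 = (18 − 6) − 12 = 0, and ∂_2 has invariant factor 2 > 1, so H_1 = Z/2Z.
  H_2: rank ker ∂_2 − rank ∂_3 = (12 − 12) − 0 = 0, and there is no ∂_3, so H_2 = 0.

(K is a triangulation of the real projective plane RP^2.)

H_0 ≅ Z,  H_1 ≅ Z/2Z,  H_2 = 0.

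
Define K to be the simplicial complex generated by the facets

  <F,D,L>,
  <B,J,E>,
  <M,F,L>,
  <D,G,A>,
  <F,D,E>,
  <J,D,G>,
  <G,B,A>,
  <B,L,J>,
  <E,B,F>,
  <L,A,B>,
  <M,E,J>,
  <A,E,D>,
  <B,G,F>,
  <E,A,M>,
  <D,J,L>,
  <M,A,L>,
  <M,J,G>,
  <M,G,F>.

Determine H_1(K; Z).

H_1 = Z^2.

K has 9 vertices, 27 edges, 18 triangles.
rank ∂_1 = 8, rank ∂_2 = 17 ⇒ b_1 = 27 − 8 − 17 = 2; all invariant factors of ∂_2 are 1 so no torsion. So H_1 = Z^2.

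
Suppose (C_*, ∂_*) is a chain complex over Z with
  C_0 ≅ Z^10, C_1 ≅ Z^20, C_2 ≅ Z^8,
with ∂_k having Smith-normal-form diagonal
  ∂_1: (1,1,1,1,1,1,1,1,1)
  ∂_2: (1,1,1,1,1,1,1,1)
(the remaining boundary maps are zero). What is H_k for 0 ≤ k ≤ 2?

H_0 ≅ Z,  H_1 ≅ Z^3,  H_2 = 0.

H_0: b_0 = 10 − 0 − 9 = 1; torsion from ∂_1 factors > 1: none. So H_0 ≅ Z.
H_1: b_1 = 20 − 9 − 8 = 3; torsion from ∂_2 factors > 1: none. So H_1 ≅ Z^3.
H_2: b_2 = 8 − 8 − 0 = 0; torsion from ∂_3 factors > 1: none. So H_2 ≅ 0.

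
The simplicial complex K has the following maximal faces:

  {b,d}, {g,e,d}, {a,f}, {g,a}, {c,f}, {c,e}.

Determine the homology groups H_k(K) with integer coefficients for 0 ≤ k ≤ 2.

H_0 = Z,  H_1 = Z,  H_2 = 0.

K has 7 vertices, 8 edges, 1 triangle.
rank ∂_0 = 0, rank ∂_1 = 6 ⇒ b_0 = 7 − 0 − 6 = 1; all invariant factors of ∂_1 are 1 so no torsion. So H_0 = Z.
rank ∂_1 = 6, rank ∂_2 = 1 ⇒ b_1 = 8 − 6 − 1 = 1; all invariant factors of ∂_2 are 1 so no torsion. So H_1 = Z.
rank ∂_2 = 1, rank ∂_3 = 0 ⇒ b_2 = 1 − 1 − 0 = 0. So H_2 = 0.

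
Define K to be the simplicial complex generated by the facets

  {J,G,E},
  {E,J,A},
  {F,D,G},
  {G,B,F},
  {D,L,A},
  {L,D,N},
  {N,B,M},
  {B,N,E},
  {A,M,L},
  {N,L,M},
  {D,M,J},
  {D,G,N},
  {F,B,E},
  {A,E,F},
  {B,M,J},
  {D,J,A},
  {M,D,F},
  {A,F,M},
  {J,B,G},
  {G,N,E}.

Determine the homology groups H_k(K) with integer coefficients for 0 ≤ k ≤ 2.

H_0 ≅ Z,  H_1 ≅ Z ⊕ Z/2Z,  H_2 = 0.

We work with the vertex ordering A < B < D < E < F < G < J < L < M < N. The simplices of K, each written with vertices in increasing order, are:

  0-simplices (10): A, B, D, E, F, G, J, L, M, N
  1-simplices (30): AD, AE, AF, AJ, AL, AM, BE, BF, BG, BJ, BM, BN, DF, DG, DJ, DL, DM, DN, EF, EG, EJ, EN, FG, FM, GJ, GN, JM, LM, LN, MN
  2-simplices (20): ADJ, ADL, AEF, AEJ, AFM, ALM, BEF, BEN, BFG, BGJ, BJM, BMN, DFG, DFM, DGN, DJM, DLN, EGJ, EGN, LMN

giving chain groups C_0 ≅ Z^10, C_1 ≅ Z^30, C_2 ≅ Z^20.

∂_1: C_1 → C_0 is given by ∂[p,q] = [q] − [p].
As a 10×30 matrix over Z this has rank 9, with invariant factors (1,1,1,1,1,1,1,1,1).

The boundary map ∂_2: C_2 → C_1 sends each 2-simplex [p,q,r] to [q,r] − [p,r] + [p,q]. For instance
  ∂BMN = MN − BN + BM,
  ∂AEF = EF − AF + AE.
The 30×20 boundary matrix has rank 20 and Smith normal form diag(1,1,1,1,1,1,1,1,1,1,1,1,1,1,1,1,1,1,1,2).

Reading off H_k = ker ∂_k / im ∂_{k+1}:

  H_0: rank C_0 − rank ∂_1 = 10 − 9 = 1, and the invariant factors of ∂_1 are all 1, so H_0 = Z.
  H_1: rank ker ∂_1 − rank ∂_2 = (30 − 9) − 20 = 1, and ∂_2 has invariant factor 2 > 1, so H_1 = Z ⊕ Z/2Z.
  H_2: rank ker ∂_2 − rank ∂_3 = (20 − 20) − 0 = 0, and there is no ∂_3, so H_2 = 0.

As a check, the Euler characteristic is 10 − 30 + 20 = 0, which agrees with 1 − 1 + 0 = 0.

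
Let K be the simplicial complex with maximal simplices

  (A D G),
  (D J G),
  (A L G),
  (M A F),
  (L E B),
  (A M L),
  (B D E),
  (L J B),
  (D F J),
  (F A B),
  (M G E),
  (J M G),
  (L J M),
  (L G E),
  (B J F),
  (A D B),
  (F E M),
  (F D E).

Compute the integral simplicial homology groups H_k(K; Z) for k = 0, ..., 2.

Order the vertices as A < B < D < E < F < G < J < L < M. Listing each simplex with vertices in this order, K has dimension 2 with simplices:

  0-simplices (9): A, B, D, E, F, G, J, L, M
  1-simplices (27): AB, AD, AF, AG, AL, AM, BD, BE, BF, BJ, BL, DE, DF, DG, DJ, EF, EG, EL, EM, FJ, FM, GJ, GL, GM, JL, JM, LM
  2-simplices (18): ABD, ABF, ADG, AFM, AGL, ALM, BDE, BEL, BFJ, BJL, DEF, DFJ, DGJ, EFM, EGL, EGM, GJM, JLM

so the chain groups are C_0 ≅ Z^9, C_1 ≅ Z^27, C_2 ≅ Z^18.

∂_1: C_1 → C_0 is given by ∂[p,q] = [q] − [p]. For instance
  ∂GM = M − G.
The 9×27 boundary matrix has rank 8 and Smith normal form diag(1,1,1,1,1,1,1,1).

The boundary map ∂_2: C_2 → C_1 maps a triangle to the signed sum of its edges. For instance
  ∂DGJ = GJ − DJ + DG,
  ∂AGL = GL − AL + AG.
The 27×18 boundary matrix has rank 18 and Smith normal form diag(1,1,1,1,1,1,1,1,1,1,1,1,1,1,1,1,1,2).

Now H_k = ker ∂_k / im ∂_{k+1}, so:

  H_0: rank C_0 − rank ∂_1 = 9 − 8 = 1, and the invariant factors of ∂_1 are all 1, so H_0 = Z.
  H_1: rank ker ∂_1 − rank ∂_2 = (27 − 8) − 18 = 1, and ∂_2 has invariant factor 2 > 1, so H_1 = Z ⊕ Z/2Z.
  H_2: rank ker ∂_2 − rank ∂_3 = (18 − 18) − 0 = 0, and there is no ∂_3, so H_2 = 0.

As a check, the Euler characteristic is 9 − 27 + 18 = 0, which agrees with 1 − 1 + 0 = 0.
(K is a triangulation of the Klein bottle.)

H_0 = Z,  H_1 = Z ⊕ Z/2Z,  H_2 = 0.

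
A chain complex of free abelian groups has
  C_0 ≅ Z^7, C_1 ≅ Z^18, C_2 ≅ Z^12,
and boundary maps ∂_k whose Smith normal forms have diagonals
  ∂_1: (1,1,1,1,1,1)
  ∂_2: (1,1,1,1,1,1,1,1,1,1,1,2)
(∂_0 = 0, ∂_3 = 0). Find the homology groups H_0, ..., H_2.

H_0 = Z,  H_1 = Z/2,  H_2 = 0.

H_0: b_0 = 7 − 0 − 6 = 1; torsion from ∂_1 factors > 1: none. So H_0 = Z.
H_1: b_1 = 18 − 6 − 12 = 0; torsion from ∂_2 factors > 1: [2]. So H_1 = Z/2.
H_2: b_2 = 12 − 12 − 0 = 0; torsion from ∂_3 factors > 1: none. So H_2 = 0.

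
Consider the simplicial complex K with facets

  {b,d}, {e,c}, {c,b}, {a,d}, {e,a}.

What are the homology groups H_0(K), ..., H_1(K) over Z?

H_0 = Z,  H_1 = Z.

Take the total order a < b < c < d < e on the vertex set. Then K (dimension 1) consists of the simplices:

  0-simplices (5): a, b, c, d, e
  1-simplices (5): ad, ae, bc, bd, ce

giving chain groups C_0 ≅ Z^5, C_1 ≅ Z^5.

∂_1: C_1 → C_0 is given by ∂[p,q] = [q] − [p].
This gives a 5×5 integer matrix of rank 4; reducing to Smith normal form yields diagonal entries (1,1,1,1).

Reading off H_k = ker ∂_k / im ∂_{k+1}:

  H_0: rank C_0 − rank ∂_1 = 5 − 4 = 1, and the invariant factors of ∂_1 are all 1, so H_0 = Z.
  H_1: rank ker ∂_1 − rank ∂_2 = (5 − 4) − 0 = 1, and there is no ∂_2, so H_1 = Z.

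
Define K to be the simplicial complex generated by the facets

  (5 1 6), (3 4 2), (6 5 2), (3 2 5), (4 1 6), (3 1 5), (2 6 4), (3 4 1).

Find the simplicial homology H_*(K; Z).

H_0 = Z,  H_1 = 0,  H_2 = Z.

Fix the vertex order 1 < 2 < 3 < 4 < 5 < 6 and write every simplex with vertices in increasing order. Then dim K = 2 and the simplices of K are:

  0-simplices (6): [1], [2], [3], [4], [5], [6]
  1-simplices (12): [1,3], [1,4], [1,5], [1,6], [2,3], [2,4], [2,5], [2,6], [3,4], [3,5], [4,6], [5,6]
  2-simplices (8): [1,3,4], [1,3,5], [1,4,6], [1,5,6], [2,3,4], [2,3,5], [2,4,6], [2,5,6]

so the chain groups are C_0 ≅ Z^6, C_1 ≅ Z^12, C_2 ≅ Z^8.

Boundary ∂_1: C_1 → C_0 is given by ∂[p,q] = [q] − [p]. For instance
  ∂[3,4] = [4] − [3].
As a 6×12 matrix over Z this has rank 5, with invariant factors (1,1,1,1,1).

Boundary ∂_2: C_2 → C_1 acts by ∂[p,q,r] = [q,r] − [p,r] + [p,q]. For instance
  ∂[2,5,6] = [5,6] − [2,6] + [2,5],
  ∂[1,4,6] = [4,6] − [1,6] + [1,4].
As a 12×8 matrix over Z this has rank 7, with invariant factors (1,1,1,1,1,1,1).

Now H_k = ker ∂_k / im ∂_{k+1}, so:

  H_0: rank C_0 − rank ∂_1 = 6 − 5 = 1, and the invariant factors of ∂_1 are all 1, so H_0 ≅ Z.
  H_1: rank ker ∂_1 − rank ∂_2 = (12 − 5) − 7 = 0, and the invariant factors of ∂_2 are all 1, so H_1 ≅ 0.
  H_2: rank ker ∂_2 − rank ∂_3 = (8 − 7) − 0 = 1, and there is no ∂_3, so H_2 ≅ Z.

(K is a triangulation of the 2-sphere S^2.)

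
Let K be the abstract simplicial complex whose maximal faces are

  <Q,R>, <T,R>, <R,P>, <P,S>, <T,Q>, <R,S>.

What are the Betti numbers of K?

Order the vertices as P < Q < R < S < T. Listing each simplex with vertices in this order, K has dimension 1 with simplices:

  0-simplices (5): P, Q, R, S, T
  1-simplices (6): PR, PS, QR, QT, RS, RT

giving chain groups C_0 ≅ Z^5, C_1 ≅ Z^6.

The boundary map ∂_1: C_1 → C_0 sends each edge [p,q] (with p < q) to q − p.
This gives a 5×6 integer matrix of rank 4; reducing to Smith normal form yields diagonal entries (1,1,1,1).

Now H_k = ker ∂_k / im ∂_{k+1}, so:

  H_0: rank C_0 − rank ∂_1 = 5 − 4 = 1, and the invariant factors of ∂_1 are all 1, so H_0 ≅ Z.
  H_1: rank ker ∂_1 − rank ∂_2 = (6 − 4) − 0 = 2, and there is no ∂_2, so H_1 ≅ Z^2.

Hence the Betti numbers are b_0 = 1, b_1 = 2.

b_0 = 1, b_1 = 2.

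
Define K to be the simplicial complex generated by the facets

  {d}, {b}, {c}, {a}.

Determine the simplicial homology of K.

H_0 ≅ Z^4.

K has 4 vertices.
rank ∂_0 = 0, rank ∂_1 = 0 ⇒ b_0 = 4 − 0 − 0 = 4. So H_0 ≅ Z^4.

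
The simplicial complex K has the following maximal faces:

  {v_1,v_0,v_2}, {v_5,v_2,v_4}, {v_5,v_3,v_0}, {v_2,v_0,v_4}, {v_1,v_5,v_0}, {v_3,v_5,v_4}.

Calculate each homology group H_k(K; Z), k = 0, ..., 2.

Order the vertices as v_0 < v_1 < v_2 < v_3 < v_4 < v_5. Listing each simplex with vertices in this order, K has dimension 2 with simplices:

  0-simplices (6): [v_0], [v_1], [v_2], [v_3], [v_4], [v_5]
  1-simplices (12): [v_0,v_1], [v_0,v_2], [v_0,v_3], [v_0,v_4], [v_0,v_5], [v_1,v_2], [v_1,v_5], [v_2,v_4], [v_2,v_5], [v_3,v_4], [v_3,v_5], [v_4,v_5]
  2-simplices (6): [v_0,v_1,v_2], [v_0,v_1,v_5], [v_0,v_2,v_4], [v_0,v_3,v_5], [v_2,v_4,v_5], [v_3,v_4,v_5]

so the chain groups are C_0 ≅ Z^6, C_1 ≅ Z^12, C_2 ≅ Z^6.

Boundary ∂_1: C_1 → C_0 sends each edge [p,q] (with p < q) to q − p.
The 6×12 boundary matrix has rank 5 and Smith normal form diag(1,1,1,1,1).

∂_2: C_2 → C_1 sends each 2-simplex [p,q,r] to [q,r] − [p,r] + [p,q]. For instance
  ∂[v_0,v_2,v_4] = [v_2,v_4] − [v_0,v_4] + [v_0,v_2],
  ∂[v_0,v_3,v_5] = [v_3,v_5] − [v_0,v_5] + [v_0,v_3].
The 12×6 boundary matrix has rank 6 and Smith normal form diag(1,1,1,1,1,1).

Now H_k = ker ∂_k / im ∂_{k+1}, so:

  H_0: rank C_0 − rank ∂_1 = 6 − 5 = 1, and the invariant factors of ∂_1 are all 1, so H_0 = Z.
  H_1: rank ker ∂_1 − rank ∂_2 = (12 − 5) − 6 = 1, and the invariant factors of ∂_2 are all 1, so H_1 = Z.
  H_2: rank ker ∂_2 − rank ∂_3 = (6 − 6) − 0 = 0, and there is no ∂_3, so H_2 = 0.

H_0 ≅ Z,  H_1 ≅ Z,  H_2 = 0.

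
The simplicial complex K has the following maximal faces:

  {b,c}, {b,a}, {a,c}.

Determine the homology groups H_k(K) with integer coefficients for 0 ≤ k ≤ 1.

Fix the vertex order a < b < c and write every simplex with vertices in increasing order. Then dim K = 1 and the simplices of K are:

  0-simplices (3): a, b, c
  1-simplices (3): ab, ac, bc

giving chain groups C_0 ≅ Z^3, C_1 ≅ Z^3.

Boundary ∂_1: C_1 → C_0 sends each edge [p,q] (with p < q) to q − p. For instance
  ∂ac = c − a.
This gives a 3×3 integer matrix of rank 2; reducing to Smith normal form yields diagonal entries (1,1).

Reading off H_k = ker ∂_k / im ∂_{k+1}:

  H_0: rank C_0 − rank ∂_1 = 3 − 2 = 1, and the invariant factors of ∂_1 are all 1, so H_0 ≅ Z.
  H_1: rank ker ∂_1 − rank ∂_2 = (3 − 2) − 0 = 1, and there is no ∂_2, so H_1 ≅ Z.

(K is a triangulation of the circle S^1.)

H_0 ≅ Z,  H_1 ≅ Z.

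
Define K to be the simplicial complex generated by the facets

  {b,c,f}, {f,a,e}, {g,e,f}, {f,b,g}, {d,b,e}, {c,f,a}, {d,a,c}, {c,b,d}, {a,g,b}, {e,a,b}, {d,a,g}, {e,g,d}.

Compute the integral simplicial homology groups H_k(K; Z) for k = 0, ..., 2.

Order the vertices as a < b < c < d < e < f < g. Listing each simplex with vertices in this order, K has dimension 2 with simplices:

  0-simplices (7): a, b, c, d, e, f, g
  1-simplices (18): ab, ac, ad, ae, af, ag, bc, bd, be, bf, bg, cd, cf, de, dg, ef, eg, fg
  2-simplices (12): abe, abg, acd, acf, adg, aef, bcd, bcf, bde, bfg, deg, efg

so the chain groups are C_0 ≅ Z^7, C_1 ≅ Z^18, C_2 ≅ Z^12.

∂_1: C_1 → C_0 sends each edge [p,q] (with p < q) to q − p. For instance
  ∂ef = f − e.
The resulting 7×18 matrix has rank 6, and its Smith normal form has invariant factors (1,1,1,1,1,1).

Boundary ∂_2: C_2 → C_1 acts by ∂[p,q,r] = [q,r] − [p,r] + [p,q]. For instance
  ∂abg = bg − ag + ab,
  ∂bde = de − be + bd.
This gives a 18×12 integer matrix of rank 12; reducing to Smith normal form yields diagonal entries (1,1,1,1,1,1,1,1,1,1,1,2).

Reading off H_k = ker ∂_k / im ∂_{k+1}:

  H_0: rank C_0 − rank ∂_1 = 7 − 6 = 1, and the invariant factors of ∂_1 are all 1, so H_0 ≅ Z.
  H_1: rank ker ∂_1 − rank ∂_2 = (18 − 6) − 12 = 0, and ∂_2 has invariant factor 2 > 1, so H_1 ≅ Z/2.
  H_2: rank ker ∂_2 − rank ∂_3 = (12 − 12) − 0 = 0, and there is no ∂_3, so H_2 ≅ 0.

H_0 = Z,  H_1 = Z/2,  H_2 = 0.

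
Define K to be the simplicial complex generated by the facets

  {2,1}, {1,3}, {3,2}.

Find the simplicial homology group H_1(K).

H_1 ≅ Z.

Order the vertices as 1 < 2 < 3. Listing each simplex with vertices in this order, K has dimension 1 with simplices:

  0-simplices (3): [1], [2], [3]
  1-simplices (3): [1,2], [1,3], [2,3]

giving chain groups C_0 ≅ Z^3, C_1 ≅ Z^3.

The boundary map ∂_1: C_1 → C_0 maps an edge to its endpoints' difference, ∂[p,q] = q − p. For instance
  ∂[2,3] = [3] − [2].
The 3×3 boundary matrix has rank 2 and Smith normal form diag(1,1).

Reading off H_k = ker ∂_k / im ∂_{k+1}:

  H_1: rank ker ∂_1 − rank ∂_2 = (3 − 2) − 0 = 1, and there is no ∂_2, so H_1 ≅ Z.

(K is a triangulation of the circle S^1.)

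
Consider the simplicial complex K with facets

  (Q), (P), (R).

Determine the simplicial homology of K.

H_0 ≅ Z^3.

K has 3 vertices.
rank ∂_0 = 0, rank ∂_1 = 0 ⇒ b_0 = 3 − 0 − 0 = 3. So H_0 ≅ Z^3.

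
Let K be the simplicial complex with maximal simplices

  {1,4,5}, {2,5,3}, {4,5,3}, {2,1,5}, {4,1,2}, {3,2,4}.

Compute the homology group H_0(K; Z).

Fix the vertex order 1 < 2 < 3 < 4 < 5 and write every simplex with vertices in increasing order. Then dim K = 2 and the simplices of K are:

  0-simplices (5): [1], [2], [3], [4], [5]
  1-simplices (9): [1,2], [1,4], [1,5], [2,3], [2,4], [2,5], [3,4], [3,5], [4,5]
  2-simplices (6): [1,2,4], [1,2,5], [1,4,5], [2,3,4], [2,3,5], [3,4,5]

so the chain groups are C_0 ≅ Z^5, C_1 ≅ Z^9, C_2 ≅ Z^6.

The boundary map ∂_1: C_1 → C_0 maps an edge to its endpoints' difference, ∂[p,q] = q − p.
The resulting 5×9 matrix has rank 4, and its Smith normal form has invariant factors (1,1,1,1).

∂_2: C_2 → C_1 maps a triangle to the signed sum of its edges. For instance
  ∂[3,4,5] = [4,5] − [3,5] + [3,4],
  ∂[2,3,4] = [3,4] − [2,4] + [2,3].
The resulting 9×6 matrix has rank 5, and its Smith normal form has invariant factors (1,1,1,1,1).

Reading off H_k = ker ∂_k / im ∂_{k+1}:

  H_0: rank C_0 − rank ∂_1 = 5 − 4 = 1, and the invariant factors of ∂_1 are all 1, so H_0 ≅ Z.

H_0 = Z.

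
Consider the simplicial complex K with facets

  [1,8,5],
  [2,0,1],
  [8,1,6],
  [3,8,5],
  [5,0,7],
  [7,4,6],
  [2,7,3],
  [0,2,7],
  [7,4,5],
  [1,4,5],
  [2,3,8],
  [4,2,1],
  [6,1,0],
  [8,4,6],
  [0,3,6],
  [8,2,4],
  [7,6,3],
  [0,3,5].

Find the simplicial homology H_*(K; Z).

H_0 = Z,  H_1 = Z ⊕ Z/2,  H_2 = 0.

Fix the vertex order 0 < 1 < 2 < 3 < 4 < 5 < 6 < 7 < 8 and write every simplex with vertices in increasing order. Then dim K = 2 and the simplices of K are:

  0-simplices (9): [0], [1], [2], [3], [4], [5], [6], [7], [8]
  1-simplices (27): (27 of them)
  2-simplices (18): [0,1,2], [0,1,6], [0,2,7], [0,3,5], [0,3,6], [0,5,7], [1,2,4], [1,4,5], [1,5,8], [1,6,8], [2,3,7], [2,3,8], [2,4,8], [3,5,8], [3,6,7], [4,5,7], [4,6,7], [4,6,8]

giving chain groups C_0 ≅ Z^9, C_1 ≅ Z^27, C_2 ≅ Z^18.

∂_1: C_1 → C_0 maps an edge to its endpoints' difference, ∂[p,q] = q − p. For instance
  ∂[0,6] = [6] − [0].
As a 9×27 matrix over Z this has rank 8, with invariant factors (1,1,1,1,1,1,1,1).

Boundary ∂_2: C_2 → C_1 maps a triangle to the signed sum of its edges. For instance
  ∂[4,6,7] = [6,7] − [4,7] + [4,6],
  ∂[0,3,6] = [3,6] − [0,6] + [0,3].
The resulting 27×18 matrix has rank 18, and its Smith normal form has invariant factors (1,1,1,1,1,1,1,1,1,1,1,1,1,1,1,1,1,2).

Reading off H_k = ker ∂_k / im ∂_{k+1}:

  H_0: rank C_0 − rank ∂_1 = 9 − 8 = 1, and the invariant factors of ∂_1 are all 1, so H_0 ≅ Z.
  H_1: rank ker ∂_1 − rank ∂_2 = (27 − 8) − 18 = 1, and ∂_2 has invariant factor 2 > 1, so H_1 ≅ Z ⊕ Z/2.
  H_2: rank ker ∂_2 − rank ∂_3 = (18 − 18) − 0 = 0, and there is no ∂_3, so H_2 ≅ 0.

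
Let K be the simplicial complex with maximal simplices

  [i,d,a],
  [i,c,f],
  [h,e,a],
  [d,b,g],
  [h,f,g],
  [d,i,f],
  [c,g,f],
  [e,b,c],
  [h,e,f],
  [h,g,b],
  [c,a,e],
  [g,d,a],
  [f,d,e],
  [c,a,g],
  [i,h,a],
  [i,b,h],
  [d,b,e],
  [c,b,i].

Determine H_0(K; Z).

H_0 ≅ Z.

Order the vertices as a < b < c < d < e < f < g < h < i. Listing each simplex with vertices in this order, K has dimension 2 with simplices:

  0-simplices (9): a, b, c, d, e, f, g, h, i
  1-simplices (27): ac, ad, ae, ag, ah, ai, bc, bd, be, bg, bh, bi, ce, cf, cg, ci, de, df, dg, di, ef, eh, fg, fh, fi, gh, hi
  2-simplices (18): ace, acg, adg, adi, aeh, ahi, bce, bci, bde, bdg, bgh, bhi, cfg, cfi, def, dfi, efh, fgh

so the chain groups are C_0 ≅ Z^9, C_1 ≅ Z^27, C_2 ≅ Z^18.

The boundary map ∂_1: C_1 → C_0 is given by ∂[p,q] = [q] − [p].
This gives a 9×27 integer matrix of rank 8; reducing to Smith normal form yields diagonal entries (1,1,1,1,1,1,1,1).

Boundary ∂_2: C_2 → C_1 sends each 2-simplex [p,q,r] to [q,r] − [p,r] + [p,q]. For instance
  ∂efh = fh − eh + ef,
  ∂bgh = gh − bh + bg.
As a 27×18 matrix over Z this has rank 17, with invariant factors (1,1,1,1,1,1,1,1,1,1,1,1,1,1,1,1,1).

Now H_k = ker ∂_k / im ∂_{k+1}, so:

  H_0: rank C_0 − rank ∂_1 = 9 − 8 = 1, and the invariant factors of ∂_1 are all 1, so H_0 ≅ Z.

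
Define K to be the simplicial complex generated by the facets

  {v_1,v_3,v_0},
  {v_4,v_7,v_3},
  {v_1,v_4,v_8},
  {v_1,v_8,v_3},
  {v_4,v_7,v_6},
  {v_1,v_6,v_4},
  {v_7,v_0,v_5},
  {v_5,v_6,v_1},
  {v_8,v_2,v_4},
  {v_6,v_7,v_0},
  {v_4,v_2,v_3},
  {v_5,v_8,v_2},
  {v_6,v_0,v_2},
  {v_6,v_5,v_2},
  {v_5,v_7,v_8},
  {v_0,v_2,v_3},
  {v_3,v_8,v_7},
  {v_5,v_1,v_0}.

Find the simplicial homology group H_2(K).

H_2 ≅ 0.

Order the vertices as v_0 < v_1 < v_2 < v_3 < v_4 < v_5 < v_6 < v_7 < v_8. Listing each simplex with vertices in this order, K has dimension 2 with simplices:

  0-simplices (9): [v_0], [v_1], [v_2], [v_3], [v_4], [v_5], [v_6], [v_7], [v_8]
  1-simplices (27): (27 of them)
  2-simplices (18): (18 of them)

so the chain groups are C_0 ≅ Z^9, C_1 ≅ Z^27, C_2 ≅ Z^18.

Boundary ∂_1: C_1 → C_0 is given by ∂[p,q] = [q] − [p]. For instance
  ∂[v_6,v_7] = [v_7] − [v_6].
This gives a 9×27 integer matrix of rank 8; reducing to Smith normal form yields diagonal entries (1,1,1,1,1,1,1,1).

∂_2: C_2 → C_1 maps a triangle to the signed sum of its edges. For instance
  ∂[v_4,v_6,v_7] = [v_6,v_7] − [v_4,v_7] + [v_4,v_6],
  ∂[v_0,v_5,v_7] = [v_5,v_7] − [v_0,v_7] + [v_0,v_5].
As a 27×18 matrix over Z this has rank 18, with invariant factors (1,1,1,1,1,1,1,1,1,1,1,1,1,1,1,1,1,2).

From H_k ≅ ker(∂_k) / im(∂_{k+1}) we obtain:

  H_2: rank ker ∂_2 − rank ∂_3 = (18 − 18) − 0 = 0, and there is no ∂_3, so H_2 ≅ 0.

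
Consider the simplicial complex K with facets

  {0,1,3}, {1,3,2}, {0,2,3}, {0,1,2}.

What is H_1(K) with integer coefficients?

H_1 = 0.

We work with the vertex ordering 0 < 1 < 2 < 3. The simplices of K, each written with vertices in increasing order, are:

  0-simplices (4): [0], [1], [2], [3]
  1-simplices (6): [0,1], [0,2], [0,3], [1,2], [1,3], [2,3]
  2-simplices (4): [0,1,2], [0,1,3], [0,2,3], [1,2,3]

giving chain groups C_0 ≅ Z^4, C_1 ≅ Z^6, C_2 ≅ Z^4.

∂_1: C_1 → C_0 is given by ∂[p,q] = [q] − [p]. For instance
  ∂[2,3] = [3] − [2].
This gives a 4×6 integer matrix of rank 3; reducing to Smith normal form yields diagonal entries (1,1,1).

The boundary map ∂_2: C_2 → C_1 maps a triangle to the signed sum of its edges. For instance
  ∂[0,1,3] = [1,3] − [0,3] + [0,1],
  ∂[0,1,2] = [1,2] − [0,2] + [0,1].
The resulting 6×4 matrix has rank 3, and its Smith normal form has invariant factors (1,1,1).

From H_k ≅ ker(∂_k) / im(∂_{k+1}) we obtain:

  H_1: rank ker ∂_1 − rank ∂_2 = (6 − 3) − 3 = 0, and the invariant factors of ∂_2 are all 1, so H_1 ≅ 0.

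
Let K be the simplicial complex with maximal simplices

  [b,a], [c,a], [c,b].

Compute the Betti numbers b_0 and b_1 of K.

b_0 = 1, b_1 = 1.

We work with the vertex ordering a < b < c. The simplices of K, each written with vertices in increasing order, are:

  0-simplices (3): a, b, c
  1-simplices (3): ab, ac, bc

Hence C_0 ≅ Z^3, C_1 ≅ Z^3.

The boundary map ∂_1: C_1 → C_0 is given by ∂[p,q] = [q] − [p]. For instance
  ∂ab = b − a.
This gives a 3×3 integer matrix of rank 2; reducing to Smith normal form yields diagonal entries (1,1).

Now H_k = ker ∂_k / im ∂_{k+1}, so:

  H_0: rank C_0 − rank ∂_1 = 3 − 2 = 1, and the invariant factors of ∂_1 are all 1, so H_0 = Z.
  H_1: rank ker ∂_1 − rank ∂_2 = (3 − 2) − 0 = 1, and there is no ∂_2, so H_1 = Z.

As a check, the Euler characteristic is 3 − 3 = 0, which agrees with 1 − 1 = 0.

Hence the Betti numbers are b_0 = 1, b_1 = 1.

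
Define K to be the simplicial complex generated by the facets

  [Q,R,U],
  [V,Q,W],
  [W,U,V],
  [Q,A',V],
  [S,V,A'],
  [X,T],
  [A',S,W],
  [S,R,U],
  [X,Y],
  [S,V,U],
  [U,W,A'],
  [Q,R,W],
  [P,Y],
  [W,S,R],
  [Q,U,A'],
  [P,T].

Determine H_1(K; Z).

H_1 ≅ Z ⊕ Z/2.

Order the vertices as P < Q < R < S < T < U < V < W < X < Y < A'. Listing each simplex with vertices in this order, K has dimension 2 with simplices:

  0-simplices (11): [P], [Q], [R], [S], [T], [U], [V], [W], [X], [Y], [A']
  1-simplices (22): [P,T], [P,Y], [Q,R], [Q,U], [Q,V], [Q,W], [Q,A'], [R,S], [R,U], [R,W], [S,U], [S,V], [S,W], [S,A'], [T,X], [U,V], [U,W], [U,A'], [V,W], [V,A'], [W,A'], [X,Y]
  2-simplices (12): [Q,R,U], [Q,R,W], [Q,U,A'], [Q,V,W], [Q,V,A'], [R,S,U], [R,S,W], [S,U,V], [S,V,A'], [S,W,A'], [U,V,W], [U,W,A']

giving chain groups C_0 ≅ Z^11, C_1 ≅ Z^22, C_2 ≅ Z^12.

Boundary ∂_1: C_1 → C_0 sends each edge [p,q] (with p < q) to q − p. For instance
  ∂[U,A'] = [A'] − [U].
This gives a 11×22 integer matrix of rank 9; reducing to Smith normal form yields diagonal entries (1,1,1,1,1,1,1,1,1).

∂_2: C_2 → C_1 sends each 2-simplex [p,q,r] to [q,r] − [p,r] + [p,q]. For instance
  ∂[U,V,W] = [V,W] − [U,W] + [U,V],
  ∂[Q,V,W] = [V,W] − [Q,W] + [Q,V].
The resulting 22×12 matrix has rank 12, and its Smith normal form has invariant factors (1,1,1,1,1,1,1,1,1,1,1,2).

Reading off H_k = ker ∂_k / im ∂_{k+1}:

  H_1: rank ker ∂_1 − rank ∂_2 = (22 − 9) − 12 = 1, and ∂_2 has invariant factor 2 > 1, so H_1 = Z ⊕ Z/2.

(K is a triangulation of the disjoint union of the real projective plane RP^2 and the circle S^1.)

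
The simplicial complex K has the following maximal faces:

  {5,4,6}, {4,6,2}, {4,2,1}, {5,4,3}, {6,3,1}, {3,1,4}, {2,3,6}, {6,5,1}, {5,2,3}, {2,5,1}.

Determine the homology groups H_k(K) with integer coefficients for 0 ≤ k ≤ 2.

H_0 = Z,  H_1 = Z/2,  H_2 = 0.

We work with the vertex ordering 1 < 2 < 3 < 4 < 5 < 6. The simplices of K, each written with vertices in increasing order, are:

  0-simplices (6): [1], [2], [3], [4], [5], [6]
  1-simplices (15): [1,2], [1,3], [1,4], [1,5], [1,6], [2,3], [2,4], [2,5], [2,6], [3,4], [3,5], [3,6], [4,5], [4,6], [5,6]
  2-simplices (10): [1,2,4], [1,2,5], [1,3,4], [1,3,6], [1,5,6], [2,3,5], [2,3,6], [2,4,6], [3,4,5], [4,5,6]

so the chain groups are C_0 ≅ Z^6, C_1 ≅ Z^15, C_2 ≅ Z^10.

∂_1: C_1 → C_0 is given by ∂[p,q] = [q] − [p].
The resulting 6×15 matrix has rank 5, and its Smith normal form has invariant factors (1,1,1,1,1).

The boundary map ∂_2: C_2 → C_1 sends each 2-simplex [p,q,r] to [q,r] − [p,r] + [p,q]. For instance
  ∂[1,5,6] = [5,6] − [1,6] + [1,5],
  ∂[4,5,6] = [5,6] − [4,6] + [4,5].
As a 15×10 matrix over Z this has rank 10, with invariant factors (1,1,1,1,1,1,1,1,1,2).

Reading off H_k = ker ∂_k / im ∂_{k+1}:

  H_0: rank C_0 − rank ∂_1 = 6 − 5 = 1, and the invariant factors of ∂_1 are all 1, so H_0 ≅ Z.
  H_1: rank ker ∂_1 − rank ∂_2 = (15 − 5) − 10 = 0, and ∂_2 has invariant factor 2 > 1, so H_1 ≅ Z/2.
  H_2: rank ker ∂_2 − rank ∂_3 = (10 − 10) − 0 = 0, and there is no ∂_3, so H_2 ≅ 0.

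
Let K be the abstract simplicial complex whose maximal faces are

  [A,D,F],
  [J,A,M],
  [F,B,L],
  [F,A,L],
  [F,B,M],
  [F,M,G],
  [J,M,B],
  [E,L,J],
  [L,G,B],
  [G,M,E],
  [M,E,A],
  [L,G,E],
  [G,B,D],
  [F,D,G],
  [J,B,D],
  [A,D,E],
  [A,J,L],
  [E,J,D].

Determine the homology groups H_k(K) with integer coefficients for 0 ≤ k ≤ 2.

Order the vertices as A < B < D < E < F < G < J < L < M. Listing each simplex with vertices in this order, K has dimension 2 with simplices:

  0-simplices (9): A, B, D, E, F, G, J, L, M
  1-simplices (27): AD, AE, AF, AJ, AL, AM, BD, BF, BG, BJ, BL, BM, DE, DF, DG, DJ, EG, EJ, EL, EM, FG, FL, FM, GL, GM, JL, JM
  2-simplices (18): ADE, ADF, AEM, AFL, AJL, AJM, BDG, BDJ, BFL, BFM, BGL, BJM, DEJ, DFG, EGL, EGM, EJL, FGM

Hence C_0 ≅ Z^9, C_1 ≅ Z^27, C_2 ≅ Z^18.

The boundary map ∂_1: C_1 → C_0 is given by ∂[p,q] = [q] − [p].
As a 9×27 matrix over Z this has rank 8, with invariant factors (1,1,1,1,1,1,1,1).

Boundary ∂_2: C_2 → C_1 acts by ∂[p,q,r] = [q,r] − [p,r] + [p,q]. For instance
  ∂EGM = GM − EM + EG,
  ∂BJM = JM − BM + BJ.
The resulting 27×18 matrix has rank 18, and its Smith normal form has invariant factors (1,1,1,1,1,1,1,1,1,1,1,1,1,1,1,1,1,2).

Now H_k = ker ∂_k / im ∂_{k+1}, so:

  H_0: rank C_0 − rank ∂_1 = 9 − 8 = 1, and the invariant factors of ∂_1 are all 1, so H_0 = Z.
  H_1: rank ker ∂_1 − rank ∂_2 = (27 − 8) − 18 = 1, and ∂_2 has invariant factor 2 > 1, so H_1 = Z ⊕ Z/2.
  H_2: rank ker ∂_2 − rank ∂_3 = (18 − 18) − 0 = 0, and there is no ∂_3, so H_2 = 0.

H_0 ≅ Z,  H_1 ≅ Z ⊕ Z/2,  H_2 = 0.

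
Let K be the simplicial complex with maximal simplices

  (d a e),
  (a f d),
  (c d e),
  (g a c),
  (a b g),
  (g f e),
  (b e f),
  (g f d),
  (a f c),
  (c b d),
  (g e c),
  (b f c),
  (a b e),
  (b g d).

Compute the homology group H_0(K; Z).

H_0 ≅ Z.

Order the vertices as a < b < c < d < e < f < g. Listing each simplex with vertices in this order, K has dimension 2 with simplices:

  0-simplices (7): a, b, c, d, e, f, g
  1-simplices (21): ab, ac, ad, ae, af, ag, bc, bd, be, bf, bg, cd, ce, cf, cg, de, df, dg, ef, eg, fg
  2-simplices (14): abe, abg, acf, acg, ade, adf, bcd, bcf, bdg, bef, cde, ceg, dfg, efg

so the chain groups are C_0 ≅ Z^7, C_1 ≅ Z^21, C_2 ≅ Z^14.

∂_1: C_1 → C_0 sends each edge [p,q] (with p < q) to q − p.
The resulting 7×21 matrix has rank 6, and its Smith normal form has invariant factors (1,1,1,1,1,1).

The boundary map ∂_2: C_2 → C_1 maps a triangle to the signed sum of its edges. For instance
  ∂abe = be − ae + ab,
  ∂bcd = cd − bd + bc.
The 21×14 boundary matrix has rank 13 and Smith normal form diag(1,1,1,1,1,1,1,1,1,1,1,1,1).

Now H_k = ker ∂_k / im ∂_{k+1}, so:

  H_0: rank C_0 − rank ∂_1 = 7 − 6 = 1, and the invariant factors of ∂_1 are all 1, so H_0 = Z.

(K is a triangulation of the torus T^2.)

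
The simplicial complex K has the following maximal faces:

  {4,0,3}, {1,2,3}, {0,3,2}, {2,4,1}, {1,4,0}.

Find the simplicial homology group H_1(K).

We work with the vertex ordering 0 < 1 < 2 < 3 < 4. The simplices of K, each written with vertices in increasing order, are:

  0-simplices (5): [0], [1], [2], [3], [4]
  1-simplices (10): [0,1], [0,2], [0,3], [0,4], [1,2], [1,3], [1,4], [2,3], [2,4], [3,4]
  2-simplices (5): [0,1,4], [0,2,3], [0,3,4], [1,2,3], [1,2,4]

Hence C_0 ≅ Z^5, C_1 ≅ Z^10, C_2 ≅ Z^5.

Boundary ∂_1: C_1 → C_0 is given by ∂[p,q] = [q] − [p].
As a 5×10 matrix over Z this has rank 4, with invariant factors (1,1,1,1).

∂_2: C_2 → C_1 acts by ∂[p,q,r] = [q,r] − [p,r] + [p,q]. For instance
  ∂[0,1,4] = [1,4] − [0,4] + [0,1],
  ∂[1,2,4] = [2,4] − [1,4] + [1,2].
The 10×5 boundary matrix has rank 5 and Smith normal form diag(1,1,1,1,1).

Reading off H_k = ker ∂_k / im ∂_{k+1}:

  H_1: rank ker ∂_1 − rank ∂_2 = (10 − 4) − 5 = 1, and the invariant factors of ∂_2 are all 1, so H_1 = Z.

H_1 = Z.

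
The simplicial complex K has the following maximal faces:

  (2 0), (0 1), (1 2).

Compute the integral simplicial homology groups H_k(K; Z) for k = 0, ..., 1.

H_0 ≅ Z,  H_1 ≅ Z.

Fix the vertex order 0 < 1 < 2 and write every simplex with vertices in increasing order. Then dim K = 1 and the simplices of K are:

  0-simplices (3): [0], [1], [2]
  1-simplices (3): [0,1], [0,2], [1,2]

so the chain groups are C_0 ≅ Z^3, C_1 ≅ Z^3.

Boundary ∂_1: C_1 → C_0 sends each edge [p,q] (with p < q) to q − p.
This gives a 3×3 integer matrix of rank 2; reducing to Smith normal form yields diagonal entries (1,1).

Now H_k = ker ∂_k / im ∂_{k+1}, so:

  H_0: rank C_0 − rank ∂_1 = 3 − 2 = 1, and the invariant factors of ∂_1 are all 1, so H_0 = Z.
  H_1: rank ker ∂_1 − rank ∂_2 = (3 − 2) − 0 = 1, and there is no ∂_2, so H_1 = Z.

As a check, the Euler characteristic is 3 − 3 = 0, which agrees with 1 − 1 = 0.
(K is a triangulation of the circle S^1.)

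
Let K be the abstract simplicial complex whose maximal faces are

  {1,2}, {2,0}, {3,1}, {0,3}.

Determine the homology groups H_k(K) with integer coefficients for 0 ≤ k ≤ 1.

Fix the vertex order 0 < 1 < 2 < 3 and write every simplex with vertices in increasing order. Then dim K = 1 and the simplices of K are:

  0-simplices (4): [0], [1], [2], [3]
  1-simplices (4): [0,2], [0,3], [1,2], [1,3]

giving chain groups C_0 ≅ Z^4, C_1 ≅ Z^4.

∂_1: C_1 → C_0 maps an edge to its endpoints' difference, ∂[p,q] = q − p.
The 4×4 boundary matrix has rank 3 and Smith normal form diag(1,1,1).

From H_k ≅ ker(∂_k) / im(∂_{k+1}) we obtain:

  H_0: rank C_0 − rank ∂_1 = 4 − 3 = 1, and the invariant factors of ∂_1 are all 1, so H_0 ≅ Z.
  H_1: rank ker ∂_1 − rank ∂_2 = (4 − 3) − 0 = 1, and there is no ∂_2, so H_1 ≅ Z.

As a check, the Euler characteristic is 4 − 4 = 0, which agrees with 1 − 1 = 0.

H_0 = Z,  H_1 = Z.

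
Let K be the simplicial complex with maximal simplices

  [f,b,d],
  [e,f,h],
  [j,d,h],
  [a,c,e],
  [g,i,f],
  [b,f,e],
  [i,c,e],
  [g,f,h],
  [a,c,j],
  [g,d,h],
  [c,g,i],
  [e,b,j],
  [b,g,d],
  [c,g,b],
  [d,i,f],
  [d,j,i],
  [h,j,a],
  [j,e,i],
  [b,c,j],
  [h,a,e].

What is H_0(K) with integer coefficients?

We work with the vertex ordering a < b < c < d < e < f < g < h < i < j. The simplices of K, each written with vertices in increasing order, are:

  0-simplices (10): a, b, c, d, e, f, g, h, i, j
  1-simplices (30): ac, ae, ah, aj, bc, bd, be, bf, bg, bj, ce, cg, ci, cj, df, dg, dh, di, dj, ef, eh, ei, ej, fg, fh, fi, gh, gi, hj, ij
  2-simplices (20): ace, acj, aeh, ahj, bcg, bcj, bdf, bdg, bef, bej, cei, cgi, dfi, dgh, dhj, dij, efh, eij, fgh, fgi

Hence C_0 ≅ Z^10, C_1 ≅ Z^30, C_2 ≅ Z^20.

Boundary ∂_1: C_1 → C_0 is given by ∂[p,q] = [q] − [p]. For instance
  ∂ae = e − a.
The resulting 10×30 matrix has rank 9, and its Smith normal form has invariant factors (1,1,1,1,1,1,1,1,1).

∂_2: C_2 → C_1 maps a triangle to the signed sum of its edges. For instance
  ∂aeh = eh − ah + ae,
  ∂efh = fh − eh + ef.
The 30×20 boundary matrix has rank 20 and Smith normal form diag(1,1,1,1,1,1,1,1,1,1,1,1,1,1,1,1,1,1,1,2).

Computing H_k = (kernel of ∂_k) / (image of ∂_{k+1}):

  H_0: rank C_0 − rank ∂_1 = 10 − 9 = 1, and the invariant factors of ∂_1 are all 1, so H_0 = Z.

(K is a triangulation of the Klein bottle.)

H_0 = Z.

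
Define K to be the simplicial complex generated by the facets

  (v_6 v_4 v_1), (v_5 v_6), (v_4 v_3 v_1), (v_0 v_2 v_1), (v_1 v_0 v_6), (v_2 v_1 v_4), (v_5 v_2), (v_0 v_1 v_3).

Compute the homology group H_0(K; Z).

H_0 = Z.

We work with the vertex ordering v_0 < v_1 < v_2 < v_3 < v_4 < v_5 < v_6. The simplices of K, each written with vertices in increasing order, are:

  0-simplices (7): [v_0], [v_1], [v_2], [v_3], [v_4], [v_5], [v_6]
  1-simplices (13): [v_0,v_1], [v_0,v_2], [v_0,v_3], [v_0,v_6], [v_1,v_2], [v_1,v_3], [v_1,v_4], [v_1,v_6], [v_2,v_4], [v_2,v_5], [v_3,v_4], [v_4,v_6], [v_5,v_6]
  2-simplices (6): [v_0,v_1,v_2], [v_0,v_1,v_3], [v_0,v_1,v_6], [v_1,v_2,v_4], [v_1,v_3,v_4], [v_1,v_4,v_6]

so the chain groups are C_0 ≅ Z^7, C_1 ≅ Z^13, C_2 ≅ Z^6.

∂_1: C_1 → C_0 maps an edge to its endpoints' difference, ∂[p,q] = q − p.
This gives a 7×13 integer matrix of rank 6; reducing to Smith normal form yields diagonal entries (1,1,1,1,1,1).

∂_2: C_2 → C_1 sends each 2-simplex [p,q,r] to [q,r] − [p,r] + [p,q]. For instance
  ∂[v_0,v_1,v_3] = [v_1,v_3] − [v_0,v_3] + [v_0,v_1],
  ∂[v_1,v_2,v_4] = [v_2,v_4] − [v_1,v_4] + [v_1,v_2].
As a 13×6 matrix over Z this has rank 6, with invariant factors (1,1,1,1,1,1).

Computing H_k = (kernel of ∂_k) / (image of ∂_{k+1}):

  H_0: rank C_0 − rank ∂_1 = 7 − 6 = 1, and the invariant factors of ∂_1 are all 1, so H_0 = Z.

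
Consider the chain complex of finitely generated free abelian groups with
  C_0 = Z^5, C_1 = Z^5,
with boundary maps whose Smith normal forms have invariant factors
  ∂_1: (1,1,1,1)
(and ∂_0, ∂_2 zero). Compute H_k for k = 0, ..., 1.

H_0 ≅ Z,  H_1 ≅ Z.

H_0: b_0 = 5 − 0 − 4 = 1; torsion from ∂_1 factors > 1: none. So H_0 ≅ Z.
H_1: b_1 = 5 − 4 − 0 = 1; torsion from ∂_2 factors > 1: none. So H_1 ≅ Z.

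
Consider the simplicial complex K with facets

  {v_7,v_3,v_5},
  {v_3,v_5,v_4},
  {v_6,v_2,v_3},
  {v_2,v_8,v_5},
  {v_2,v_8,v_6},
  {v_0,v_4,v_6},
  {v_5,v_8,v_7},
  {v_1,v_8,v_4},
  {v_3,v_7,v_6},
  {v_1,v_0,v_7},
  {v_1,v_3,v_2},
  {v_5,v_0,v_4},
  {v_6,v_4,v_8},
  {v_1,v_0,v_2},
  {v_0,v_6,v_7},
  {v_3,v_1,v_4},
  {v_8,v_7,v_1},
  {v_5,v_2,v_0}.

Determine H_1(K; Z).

We work with the vertex ordering v_0 < v_1 < v_2 < v_3 < v_4 < v_5 < v_6 < v_7 < v_8. The simplices of K, each written with vertices in increasing order, are:

  0-simplices (9): [v_0], [v_1], [v_2], [v_3], [v_4], [v_5], [v_6], [v_7], [v_8]
  1-simplices (27): (27 of them)
  2-simplices (18): (18 of them)

Hence C_0 ≅ Z^9, C_1 ≅ Z^27, C_2 ≅ Z^18.

∂_1: C_1 → C_0 sends each edge [p,q] (with p < q) to q − p.
The 9×27 boundary matrix has rank 8 and Smith normal form diag(1,1,1,1,1,1,1,1).

The boundary map ∂_2: C_2 → C_1 sends each 2-simplex [p,q,r] to [q,r] − [p,r] + [p,q]. For instance
  ∂[v_2,v_6,v_8] = [v_6,v_8] − [v_2,v_8] + [v_2,v_6],
  ∂[v_0,v_1,v_7] = [v_1,v_7] − [v_0,v_7] + [v_0,v_1].
As a 27×18 matrix over Z this has rank 17, with invariant factors (1,1,1,1,1,1,1,1,1,1,1,1,1,1,1,1,1).

From H_k ≅ ker(∂_k) / im(∂_{k+1}) we obtain:

  H_1: rank ker ∂_1 − rank ∂_2 = (27 − 8) − 17 = 2, and the invariant factors of ∂_2 are all 1, so H_1 ≅ Z^2.

(K is a triangulation of the torus T^2.)

H_1 = Z^2.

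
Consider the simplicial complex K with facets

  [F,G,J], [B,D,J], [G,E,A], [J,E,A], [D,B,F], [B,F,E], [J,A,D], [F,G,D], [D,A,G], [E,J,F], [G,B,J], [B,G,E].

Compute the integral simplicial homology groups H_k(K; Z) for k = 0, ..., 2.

H_0 ≅ Z,  H_1 ≅ Z/2Z,  H_2 = 0.

We work with the vertex ordering A < B < D < E < F < G < J. The simplices of K, each written with vertices in increasing order, are:

  0-simplices (7): A, B, D, E, F, G, J
  1-simplices (18): AD, AE, AG, AJ, BD, BE, BF, BG, BJ, DF, DG, DJ, EF, EG, EJ, FG, FJ, GJ
  2-simplices (12): ADG, ADJ, AEG, AEJ, BDF, BDJ, BEF, BEG, BGJ, DFG, EFJ, FGJ

so the chain groups are C_0 ≅ Z^7, C_1 ≅ Z^18, C_2 ≅ Z^12.

The boundary map ∂_1: C_1 → C_0 sends each edge [p,q] (with p < q) to q − p.
As a 7×18 matrix over Z this has rank 6, with invariant factors (1,1,1,1,1,1).

The boundary map ∂_2: C_2 → C_1 maps a triangle to the signed sum of its edges. For instance
  ∂BEF = EF − BF + BE,
  ∂BEG = EG − BG + BE.
As a 18×12 matrix over Z this has rank 12, with invariant factors (1,1,1,1,1,1,1,1,1,1,1,2).

From H_k ≅ ker(∂_k) / im(∂_{k+1}) we obtain:

  H_0: rank C_0 − rank ∂_1 = 7 − 6 = 1, and the invariant factors of ∂_1 are all 1, so H_0 ≅ Z.
  H_1: rank ker ∂_1 − rank ∂_2 = (18 − 6) − 12 = 0, and ∂_2 has invariant factor 2 > 1, so H_1 ≅ Z/2Z.
  H_2: rank ker ∂_2 − rank ∂_3 = (12 − 12) − 0 = 0, and there is no ∂_3, so H_2 ≅ 0.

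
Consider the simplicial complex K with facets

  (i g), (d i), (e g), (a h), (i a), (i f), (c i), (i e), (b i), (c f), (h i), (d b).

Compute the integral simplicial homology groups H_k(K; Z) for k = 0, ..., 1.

H_0 = Z,  H_1 = Z^4.

Take the total order a < b < c < d < e < f < g < h < i on the vertex set. Then K (dimension 1) consists of the simplices:

  0-simplices (9): a, b, c, d, e, f, g, h, i
  1-simplices (12): ah, ai, bd, bi, cf, ci, di, eg, ei, fi, gi, hi

Hence C_0 ≅ Z^9, C_1 ≅ Z^12.

Boundary ∂_1: C_1 → C_0 sends each edge [p,q] (with p < q) to q − p. For instance
  ∂di = i − d.
The resulting 9×12 matrix has rank 8, and its Smith normal form has invariant factors (1,1,1,1,1,1,1,1).

Computing H_k = (kernel of ∂_k) / (image of ∂_{k+1}):

  H_0: rank C_0 − rank ∂_1 = 9 − 8 = 1, and the invariant factors of ∂_1 are all 1, so H_0 ≅ Z.
  H_1: rank ker ∂_1 − rank ∂_2 = (12 − 8) − 0 = 4, and there is no ∂_2, so H_1 ≅ Z^4.

(K is a triangulation of a wedge of 4 circles.)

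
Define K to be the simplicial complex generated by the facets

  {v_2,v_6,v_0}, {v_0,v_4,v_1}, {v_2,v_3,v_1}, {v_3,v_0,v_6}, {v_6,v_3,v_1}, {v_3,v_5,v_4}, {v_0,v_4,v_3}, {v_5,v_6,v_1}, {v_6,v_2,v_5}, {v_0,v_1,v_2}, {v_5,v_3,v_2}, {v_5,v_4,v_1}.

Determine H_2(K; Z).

H_2 ≅ 0.

Order the vertices as v_0 < v_1 < v_2 < v_3 < v_4 < v_5 < v_6. Listing each simplex with vertices in this order, K has dimension 2 with simplices:

  0-simplices (7): [v_0], [v_1], [v_2], [v_3], [v_4], [v_5], [v_6]
  1-simplices (18): (18 of them)
  2-simplices (12): (12 of them)

so the chain groups are C_0 ≅ Z^7, C_1 ≅ Z^18, C_2 ≅ Z^12.

Boundary ∂_1: C_1 → C_0 sends each edge [p,q] (with p < q) to q − p. For instance
  ∂[v_4,v_5] = [v_5] − [v_4].
The resulting 7×18 matrix has rank 6, and its Smith normal form has invariant factors (1,1,1,1,1,1).

The boundary map ∂_2: C_2 → C_1 sends each 2-simplex [p,q,r] to [q,r] − [p,r] + [p,q]. For instance
  ∂[v_1,v_5,v_6] = [v_5,v_6] − [v_1,v_6] + [v_1,v_5],
  ∂[v_0,v_1,v_2] = [v_1,v_2] − [v_0,v_2] + [v_0,v_1].
The resulting 18×12 matrix has rank 12, and its Smith normal form has invariant factors (1,1,1,1,1,1,1,1,1,1,1,2).

Computing H_k = (kernel of ∂_k) / (image of ∂_{k+1}):

  H_2: rank ker ∂_2 − rank ∂_3 = (12 − 12) − 0 = 0, and there is no ∂_3, so H_2 ≅ 0.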